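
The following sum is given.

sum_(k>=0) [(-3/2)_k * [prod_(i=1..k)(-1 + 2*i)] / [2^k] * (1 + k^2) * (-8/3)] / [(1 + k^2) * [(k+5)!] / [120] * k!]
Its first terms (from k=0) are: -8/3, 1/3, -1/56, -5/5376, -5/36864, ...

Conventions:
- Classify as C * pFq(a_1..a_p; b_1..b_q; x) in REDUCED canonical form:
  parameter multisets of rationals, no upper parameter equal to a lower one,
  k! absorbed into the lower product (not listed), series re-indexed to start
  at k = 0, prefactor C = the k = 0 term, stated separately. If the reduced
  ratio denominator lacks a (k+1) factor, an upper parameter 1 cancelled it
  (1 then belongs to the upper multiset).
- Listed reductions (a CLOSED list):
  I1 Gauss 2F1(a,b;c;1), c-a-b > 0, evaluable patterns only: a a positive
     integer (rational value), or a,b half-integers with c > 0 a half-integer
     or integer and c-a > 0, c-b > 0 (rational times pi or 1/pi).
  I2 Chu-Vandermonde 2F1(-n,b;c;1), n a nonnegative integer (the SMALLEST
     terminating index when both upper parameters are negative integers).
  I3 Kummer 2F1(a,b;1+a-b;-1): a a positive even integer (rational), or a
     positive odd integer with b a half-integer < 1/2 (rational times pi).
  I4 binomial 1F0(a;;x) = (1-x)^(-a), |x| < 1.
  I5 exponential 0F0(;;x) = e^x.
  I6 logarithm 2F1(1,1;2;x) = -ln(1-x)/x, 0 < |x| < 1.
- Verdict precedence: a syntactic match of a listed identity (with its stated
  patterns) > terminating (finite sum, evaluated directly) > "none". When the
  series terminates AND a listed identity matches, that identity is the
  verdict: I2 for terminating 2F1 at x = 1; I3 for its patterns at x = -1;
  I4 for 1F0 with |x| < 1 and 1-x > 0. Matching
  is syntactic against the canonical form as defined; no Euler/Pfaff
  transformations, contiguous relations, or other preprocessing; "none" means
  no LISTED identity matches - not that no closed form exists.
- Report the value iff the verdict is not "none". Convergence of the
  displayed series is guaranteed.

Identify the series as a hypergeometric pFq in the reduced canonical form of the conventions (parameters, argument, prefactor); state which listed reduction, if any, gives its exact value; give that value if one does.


Classification (C = -8/3): 2F1 with upper {-3/2, 1/2}, lower {6}, argument x = 1. Verdict (x = 1): Gauss (I1, half-integer pattern) applies (x = 1; upper {-3/2, 1/2} half-integers, c = 6 in the evaluable pattern). Value: (-4194304/567567) / pi.

Structural cue: t_0 = -8/3 here, and the factor k^2 + 1 cancels (top and bottom), leaving C = -8/3.
Adjacent-term ratio: r(k) = 1 * (k-3/2) (k+1/2) / [(k+6) (k+1)] ; factor over Q: parameters, x = 1, and C = -8/3.


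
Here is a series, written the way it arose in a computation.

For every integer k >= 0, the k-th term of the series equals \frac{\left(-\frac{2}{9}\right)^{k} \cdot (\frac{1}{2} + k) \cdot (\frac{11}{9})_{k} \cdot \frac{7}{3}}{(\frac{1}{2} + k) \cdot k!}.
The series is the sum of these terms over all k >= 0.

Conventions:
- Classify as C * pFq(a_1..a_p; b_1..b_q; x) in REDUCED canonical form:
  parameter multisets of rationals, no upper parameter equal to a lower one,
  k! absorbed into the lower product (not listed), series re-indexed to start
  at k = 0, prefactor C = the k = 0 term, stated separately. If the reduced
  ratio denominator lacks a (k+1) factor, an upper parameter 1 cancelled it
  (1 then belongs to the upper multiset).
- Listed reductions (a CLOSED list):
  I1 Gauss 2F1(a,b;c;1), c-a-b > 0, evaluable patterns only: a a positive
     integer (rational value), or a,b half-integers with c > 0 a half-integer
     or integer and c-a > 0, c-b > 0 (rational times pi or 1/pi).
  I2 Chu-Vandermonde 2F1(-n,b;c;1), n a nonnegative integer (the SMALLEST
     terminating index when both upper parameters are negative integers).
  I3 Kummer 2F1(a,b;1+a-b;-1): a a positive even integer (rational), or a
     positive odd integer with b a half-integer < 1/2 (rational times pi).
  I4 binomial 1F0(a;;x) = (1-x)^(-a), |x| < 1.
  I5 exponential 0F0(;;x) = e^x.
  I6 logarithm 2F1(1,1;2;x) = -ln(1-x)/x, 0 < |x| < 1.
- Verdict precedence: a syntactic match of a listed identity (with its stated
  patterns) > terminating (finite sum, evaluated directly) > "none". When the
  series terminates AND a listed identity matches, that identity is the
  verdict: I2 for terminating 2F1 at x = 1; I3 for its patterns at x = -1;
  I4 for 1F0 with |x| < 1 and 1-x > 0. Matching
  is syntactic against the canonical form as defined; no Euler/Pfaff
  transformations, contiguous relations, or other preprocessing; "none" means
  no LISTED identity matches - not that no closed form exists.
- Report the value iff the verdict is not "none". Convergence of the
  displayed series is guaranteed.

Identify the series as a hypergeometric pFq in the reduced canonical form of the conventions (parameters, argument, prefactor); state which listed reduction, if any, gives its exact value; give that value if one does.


First insight: from the first term \frac{7}{3}: the factor k + 1/2 cancels (top and bottom), leaving prefactor 7/3.
Step ratio: r(k) = -\frac{2}{9} * (k+\frac{11}{9}) / [(k+1)] - poly over poly, x = -\frac{2}{9} from leading terms; C = \frac{7}{3} at k = 0.

Canonical form: C = \frac{7}{3} times 1F0 with upper {\frac{11}{9}}, lower {-}, x = -\frac{2}{9}. Verdict at x = -\frac{2}{9}: the I4 binomial reduction matches (the 1F0 binomial series: exponent -11/9, x = -\frac{2}{9}). Hence: \frac{7}{3} \cdot \left(\frac{11}{9}\right)^{-\frac{11}{9}}.


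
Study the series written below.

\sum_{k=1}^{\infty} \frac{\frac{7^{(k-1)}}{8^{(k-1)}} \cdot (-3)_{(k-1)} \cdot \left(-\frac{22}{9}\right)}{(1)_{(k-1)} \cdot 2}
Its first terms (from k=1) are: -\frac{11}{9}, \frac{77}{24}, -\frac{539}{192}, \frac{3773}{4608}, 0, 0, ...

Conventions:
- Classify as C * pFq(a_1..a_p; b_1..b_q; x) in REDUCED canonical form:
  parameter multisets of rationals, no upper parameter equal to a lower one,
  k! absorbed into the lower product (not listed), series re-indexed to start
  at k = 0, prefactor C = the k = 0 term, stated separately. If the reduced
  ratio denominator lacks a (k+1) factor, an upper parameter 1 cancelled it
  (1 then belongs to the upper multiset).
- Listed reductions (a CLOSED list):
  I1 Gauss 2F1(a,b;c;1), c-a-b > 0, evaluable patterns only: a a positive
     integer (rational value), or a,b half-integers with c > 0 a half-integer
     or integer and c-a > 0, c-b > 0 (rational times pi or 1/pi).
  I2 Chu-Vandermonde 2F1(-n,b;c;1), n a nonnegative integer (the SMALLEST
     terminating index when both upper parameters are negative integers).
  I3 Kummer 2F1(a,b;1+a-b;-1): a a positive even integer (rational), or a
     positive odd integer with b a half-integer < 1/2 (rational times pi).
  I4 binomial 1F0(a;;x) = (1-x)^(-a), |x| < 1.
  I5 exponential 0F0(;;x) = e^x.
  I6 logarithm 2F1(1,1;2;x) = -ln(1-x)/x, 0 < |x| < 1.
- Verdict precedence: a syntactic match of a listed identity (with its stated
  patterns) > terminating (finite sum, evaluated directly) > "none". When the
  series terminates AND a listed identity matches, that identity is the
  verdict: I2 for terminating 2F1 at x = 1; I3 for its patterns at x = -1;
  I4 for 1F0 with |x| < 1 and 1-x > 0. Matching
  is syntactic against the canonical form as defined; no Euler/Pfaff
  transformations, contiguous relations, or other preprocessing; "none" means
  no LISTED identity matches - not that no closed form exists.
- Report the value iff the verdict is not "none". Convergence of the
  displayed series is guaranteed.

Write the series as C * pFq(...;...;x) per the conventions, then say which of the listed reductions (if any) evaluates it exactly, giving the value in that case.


First insight: t_0 = -\frac{11}{9} here, and the constant factors (prefactor -11/9) combine into one prefactor.
Ratio: r(k) = \frac{7}{8} * (k-3) / [(k+1)] - rational; roots negated = parameters, x = \frac{7}{8}, C = -\frac{11}{9}.

This is -\frac{11}{9} * 1F0(-3; -; \frac{7}{8}) in reduced canonical form. Verdict (x = \frac{7}{8}): the binomial series (I4) applies (the 1F0 binomial series: exponent 3, x = \frac{7}{8}). Its exact value is -\frac{11}{4608}.


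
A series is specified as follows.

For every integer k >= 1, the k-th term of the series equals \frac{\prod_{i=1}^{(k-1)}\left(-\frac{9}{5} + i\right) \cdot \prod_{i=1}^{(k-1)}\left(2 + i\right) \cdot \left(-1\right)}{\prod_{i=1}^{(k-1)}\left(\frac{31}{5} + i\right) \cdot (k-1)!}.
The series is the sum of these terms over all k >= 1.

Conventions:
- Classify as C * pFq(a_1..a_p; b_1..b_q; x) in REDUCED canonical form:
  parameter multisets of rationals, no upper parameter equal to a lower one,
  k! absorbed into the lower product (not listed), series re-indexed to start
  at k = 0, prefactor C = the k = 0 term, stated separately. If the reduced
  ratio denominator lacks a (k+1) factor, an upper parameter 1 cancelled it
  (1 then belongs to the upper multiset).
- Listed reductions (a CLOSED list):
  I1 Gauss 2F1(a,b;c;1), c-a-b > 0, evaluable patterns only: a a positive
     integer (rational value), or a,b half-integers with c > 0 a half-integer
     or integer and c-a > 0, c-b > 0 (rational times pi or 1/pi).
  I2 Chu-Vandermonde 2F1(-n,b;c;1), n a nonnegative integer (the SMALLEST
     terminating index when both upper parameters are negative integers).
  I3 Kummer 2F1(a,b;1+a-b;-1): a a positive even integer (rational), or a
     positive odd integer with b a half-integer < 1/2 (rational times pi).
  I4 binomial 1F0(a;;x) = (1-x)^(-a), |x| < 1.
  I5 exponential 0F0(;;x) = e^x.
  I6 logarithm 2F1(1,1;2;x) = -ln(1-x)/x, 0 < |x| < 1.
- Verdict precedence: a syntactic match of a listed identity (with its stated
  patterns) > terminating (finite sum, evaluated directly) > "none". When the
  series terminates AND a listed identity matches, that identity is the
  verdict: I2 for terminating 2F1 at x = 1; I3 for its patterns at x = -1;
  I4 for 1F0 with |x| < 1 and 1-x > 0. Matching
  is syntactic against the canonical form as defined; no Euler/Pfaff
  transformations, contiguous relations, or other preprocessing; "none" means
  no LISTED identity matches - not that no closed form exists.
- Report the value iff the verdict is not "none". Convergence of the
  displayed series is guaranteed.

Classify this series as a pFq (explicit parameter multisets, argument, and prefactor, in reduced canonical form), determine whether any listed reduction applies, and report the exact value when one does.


Reduced: x = 1, 2F1, upper = {-\frac{4}{5}, 3}, lower = {\frac{36}{5}}, C = -1. Verdict at x = 1: Gauss's theorem (I1) matches (x = 1: the Gamma ratio telescopes since c-a-b = 5 > 0 and a = 3 in Z>0). Sum: -\frac{403}{625}.

First insight: t_0 being -1, the lower running product (C = -1) is a rising factorial.
Step ratio: r(k) = 1 * (k-\frac{4}{5}) (k+3) / [(k+\frac{36}{5}) (k+1)] - poly over poly, x = 1 from leading terms; C = -1 at k = 0.


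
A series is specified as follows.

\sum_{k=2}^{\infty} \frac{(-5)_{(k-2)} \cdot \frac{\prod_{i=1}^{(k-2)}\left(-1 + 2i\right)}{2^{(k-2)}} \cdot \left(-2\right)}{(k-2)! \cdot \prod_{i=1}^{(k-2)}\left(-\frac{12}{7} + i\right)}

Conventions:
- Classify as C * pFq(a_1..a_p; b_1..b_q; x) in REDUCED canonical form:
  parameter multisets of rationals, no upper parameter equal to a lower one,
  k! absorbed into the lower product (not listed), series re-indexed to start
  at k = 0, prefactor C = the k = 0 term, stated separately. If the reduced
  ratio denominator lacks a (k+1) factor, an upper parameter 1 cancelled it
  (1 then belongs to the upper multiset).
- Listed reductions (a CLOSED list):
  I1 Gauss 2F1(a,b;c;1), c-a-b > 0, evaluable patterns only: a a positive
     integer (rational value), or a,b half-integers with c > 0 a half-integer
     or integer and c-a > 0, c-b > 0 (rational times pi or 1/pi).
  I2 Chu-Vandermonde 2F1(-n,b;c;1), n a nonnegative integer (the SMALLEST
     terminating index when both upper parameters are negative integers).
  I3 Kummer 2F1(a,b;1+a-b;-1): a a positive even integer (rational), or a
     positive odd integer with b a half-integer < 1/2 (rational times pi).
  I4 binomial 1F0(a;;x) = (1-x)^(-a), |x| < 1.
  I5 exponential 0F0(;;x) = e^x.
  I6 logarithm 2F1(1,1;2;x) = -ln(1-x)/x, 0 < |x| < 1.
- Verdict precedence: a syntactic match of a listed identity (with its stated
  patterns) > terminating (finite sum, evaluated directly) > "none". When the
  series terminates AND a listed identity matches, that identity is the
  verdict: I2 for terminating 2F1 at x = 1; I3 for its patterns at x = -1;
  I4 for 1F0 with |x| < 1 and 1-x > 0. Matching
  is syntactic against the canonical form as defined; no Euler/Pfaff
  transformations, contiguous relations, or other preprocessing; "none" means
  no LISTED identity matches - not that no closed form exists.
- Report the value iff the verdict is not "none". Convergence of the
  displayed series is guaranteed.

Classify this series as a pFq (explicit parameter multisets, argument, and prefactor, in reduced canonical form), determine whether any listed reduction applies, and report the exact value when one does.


Key observation: t_0 being -2, the odd product 1*3*...*(2k-1) (C = -2, x = 1) is 2^k (1/2)_k.
Step ratio: r(k) = 1 * (k-5) (k+\frac{1}{2}) / [(k-\frac{5}{7}) (k+1)] - rational in k. x = 1; t_0 = -2; negate the roots.

Prefactor -2, argument 1: 2F1 with upper {-5, \frac{1}{2}} over lower {-\frac{5}{7}}. Verdict: this is the Chu-Vandermonde identity I2 (terminating 2F1 at x = 1 with n = 5, b = 1/2, c = -\frac{5}{7}). Its exact value is \frac{12155}{11776}.


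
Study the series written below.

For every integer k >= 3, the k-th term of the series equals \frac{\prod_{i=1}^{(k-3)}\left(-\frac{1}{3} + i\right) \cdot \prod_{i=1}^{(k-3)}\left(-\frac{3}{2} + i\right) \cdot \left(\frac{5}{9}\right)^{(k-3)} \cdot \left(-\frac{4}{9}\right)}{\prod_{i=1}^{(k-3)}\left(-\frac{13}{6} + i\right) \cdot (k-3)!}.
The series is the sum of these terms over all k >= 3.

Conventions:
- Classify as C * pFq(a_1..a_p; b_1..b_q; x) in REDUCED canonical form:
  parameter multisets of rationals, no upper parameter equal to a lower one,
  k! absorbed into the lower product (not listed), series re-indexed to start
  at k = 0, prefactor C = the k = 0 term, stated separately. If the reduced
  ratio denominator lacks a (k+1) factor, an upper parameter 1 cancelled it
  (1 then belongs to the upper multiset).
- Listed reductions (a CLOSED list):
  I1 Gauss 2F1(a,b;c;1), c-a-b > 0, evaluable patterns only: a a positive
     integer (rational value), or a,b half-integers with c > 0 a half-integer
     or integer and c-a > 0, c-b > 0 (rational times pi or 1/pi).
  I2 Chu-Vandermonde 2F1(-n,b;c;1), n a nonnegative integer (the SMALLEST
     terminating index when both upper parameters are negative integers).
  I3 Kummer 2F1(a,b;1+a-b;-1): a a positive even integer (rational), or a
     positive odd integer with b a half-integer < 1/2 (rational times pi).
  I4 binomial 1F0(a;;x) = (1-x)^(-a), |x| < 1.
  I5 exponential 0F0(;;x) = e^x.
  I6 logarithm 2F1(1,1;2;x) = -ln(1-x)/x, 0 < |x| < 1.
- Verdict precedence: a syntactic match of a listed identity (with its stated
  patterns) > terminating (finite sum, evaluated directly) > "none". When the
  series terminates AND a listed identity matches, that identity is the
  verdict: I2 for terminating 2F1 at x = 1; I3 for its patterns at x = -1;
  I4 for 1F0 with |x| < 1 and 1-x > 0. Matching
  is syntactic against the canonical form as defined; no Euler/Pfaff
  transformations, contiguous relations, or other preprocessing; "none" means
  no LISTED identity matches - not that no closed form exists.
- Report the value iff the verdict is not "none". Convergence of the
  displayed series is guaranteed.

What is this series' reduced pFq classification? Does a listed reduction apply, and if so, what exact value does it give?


First insight: t_0 = -\frac{4}{9} here, and the running product (C = -4/9) telescopes to a rising factorial.
Ratio: r(k) = \frac{5}{9} * (k-\frac{1}{2}) (k+\frac{2}{3}) / [(k-\frac{7}{6}) (k+1)] - rational; roots negated = parameters, x = \frac{5}{9}, C = -\frac{4}{9}.

With C = -\frac{4}{9}: the canonical form is 2F1(-\frac{1}{2}, \frac{2}{3}; -\frac{7}{6}; \frac{5}{9}). Verdict: none. A 2F1 with upper {-\frac{1}{2}, \frac{2}{3}} fits none of I1-I6 at x = \frac{5}{9}; the sum runs forever.


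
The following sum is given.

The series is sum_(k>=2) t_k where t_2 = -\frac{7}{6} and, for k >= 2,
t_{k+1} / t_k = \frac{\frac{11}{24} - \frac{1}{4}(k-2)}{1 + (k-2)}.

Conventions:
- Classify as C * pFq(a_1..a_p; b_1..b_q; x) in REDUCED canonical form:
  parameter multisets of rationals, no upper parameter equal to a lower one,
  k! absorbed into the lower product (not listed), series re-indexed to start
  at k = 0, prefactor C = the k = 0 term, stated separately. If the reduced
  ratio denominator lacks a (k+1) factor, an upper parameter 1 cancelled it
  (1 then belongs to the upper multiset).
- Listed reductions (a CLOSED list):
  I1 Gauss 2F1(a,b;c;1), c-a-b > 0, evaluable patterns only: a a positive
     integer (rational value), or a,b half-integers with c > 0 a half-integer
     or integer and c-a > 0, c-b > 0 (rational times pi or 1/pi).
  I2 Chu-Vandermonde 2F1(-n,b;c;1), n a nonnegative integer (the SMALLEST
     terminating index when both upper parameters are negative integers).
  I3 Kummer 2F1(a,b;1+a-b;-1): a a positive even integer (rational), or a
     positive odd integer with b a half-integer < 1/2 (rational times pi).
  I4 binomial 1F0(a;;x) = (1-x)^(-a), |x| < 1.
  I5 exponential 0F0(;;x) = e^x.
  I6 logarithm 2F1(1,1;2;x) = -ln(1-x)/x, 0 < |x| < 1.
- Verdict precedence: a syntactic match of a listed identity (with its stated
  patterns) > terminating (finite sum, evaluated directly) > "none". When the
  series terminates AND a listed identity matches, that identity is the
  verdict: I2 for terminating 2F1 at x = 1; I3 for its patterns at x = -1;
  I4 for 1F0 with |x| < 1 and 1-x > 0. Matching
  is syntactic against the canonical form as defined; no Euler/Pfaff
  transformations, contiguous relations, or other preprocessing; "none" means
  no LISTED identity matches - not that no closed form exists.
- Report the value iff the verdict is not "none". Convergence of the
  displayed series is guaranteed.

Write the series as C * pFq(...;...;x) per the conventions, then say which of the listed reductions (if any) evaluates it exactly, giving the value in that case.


Key step: x = -\frac{1}{4} and the expanded ratio factors over Q; prefactor -7/6, roots give parameters.
Consecutive-term ratio: r(k) = -\frac{1}{4} * (k-\frac{11}{6}) / [(k+1)] - rational; roots negated = parameters, x = -\frac{1}{4}, C = -\frac{7}{6}.

Classification (C = -\frac{7}{6}): 1F0 with upper {-\frac{11}{6}}, lower {-}, argument x = -\frac{1}{4}. Verdict: the I4 binomial reduction applies (the 1F0 binomial series: exponent 11/6, x = -\frac{1}{4}). Hence: \left(-\frac{7}{6}\right) \cdot \left(\frac{5}{4}\right)^{\frac{11}{6}}.


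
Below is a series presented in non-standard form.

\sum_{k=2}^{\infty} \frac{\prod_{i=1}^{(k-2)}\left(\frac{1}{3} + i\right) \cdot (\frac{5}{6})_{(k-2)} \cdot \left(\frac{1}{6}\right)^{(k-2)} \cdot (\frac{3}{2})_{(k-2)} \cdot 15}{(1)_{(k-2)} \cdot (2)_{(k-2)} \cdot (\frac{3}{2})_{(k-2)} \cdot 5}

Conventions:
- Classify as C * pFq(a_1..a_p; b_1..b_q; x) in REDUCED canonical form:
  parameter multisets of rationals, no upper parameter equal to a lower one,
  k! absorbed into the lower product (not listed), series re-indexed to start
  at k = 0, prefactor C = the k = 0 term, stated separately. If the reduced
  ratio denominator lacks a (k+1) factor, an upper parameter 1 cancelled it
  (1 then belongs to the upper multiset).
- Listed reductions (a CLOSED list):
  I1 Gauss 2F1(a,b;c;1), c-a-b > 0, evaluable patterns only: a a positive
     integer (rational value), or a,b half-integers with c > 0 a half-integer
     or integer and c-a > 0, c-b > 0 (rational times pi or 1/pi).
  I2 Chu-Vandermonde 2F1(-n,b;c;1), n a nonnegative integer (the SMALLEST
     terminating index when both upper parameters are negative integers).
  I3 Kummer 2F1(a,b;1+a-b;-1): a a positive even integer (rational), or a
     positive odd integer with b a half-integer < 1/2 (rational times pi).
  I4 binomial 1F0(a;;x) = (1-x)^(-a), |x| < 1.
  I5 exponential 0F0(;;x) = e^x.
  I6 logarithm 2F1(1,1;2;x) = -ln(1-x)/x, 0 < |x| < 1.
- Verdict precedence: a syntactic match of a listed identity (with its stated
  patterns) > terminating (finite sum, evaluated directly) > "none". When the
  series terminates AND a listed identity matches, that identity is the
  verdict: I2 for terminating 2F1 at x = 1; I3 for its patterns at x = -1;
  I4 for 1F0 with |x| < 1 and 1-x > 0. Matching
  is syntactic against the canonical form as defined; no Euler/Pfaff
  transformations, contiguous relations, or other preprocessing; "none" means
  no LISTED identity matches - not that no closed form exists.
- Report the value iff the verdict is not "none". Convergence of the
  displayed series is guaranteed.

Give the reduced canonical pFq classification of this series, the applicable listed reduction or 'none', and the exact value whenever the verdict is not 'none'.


x = \frac{1}{6} here; the reduced form reads 2F1, upper {\frac{5}{6}, \frac{4}{3}}, lower {2}, C = 3. Verdict: none here - no I1-I6 shape fits x = \frac{1}{6} with lower {2}.

First insight: from the first term 3: (1)_k (prefactor 3) is k! itself.
Adjacent-term ratio: r(k) = \frac{1}{6} * (k+\frac{5}{6}) (k+\frac{4}{3}) / [(k+2) (k+1)] - rational in k, leading ratio \frac{1}{6}; with t_0 = 3, classification follows.


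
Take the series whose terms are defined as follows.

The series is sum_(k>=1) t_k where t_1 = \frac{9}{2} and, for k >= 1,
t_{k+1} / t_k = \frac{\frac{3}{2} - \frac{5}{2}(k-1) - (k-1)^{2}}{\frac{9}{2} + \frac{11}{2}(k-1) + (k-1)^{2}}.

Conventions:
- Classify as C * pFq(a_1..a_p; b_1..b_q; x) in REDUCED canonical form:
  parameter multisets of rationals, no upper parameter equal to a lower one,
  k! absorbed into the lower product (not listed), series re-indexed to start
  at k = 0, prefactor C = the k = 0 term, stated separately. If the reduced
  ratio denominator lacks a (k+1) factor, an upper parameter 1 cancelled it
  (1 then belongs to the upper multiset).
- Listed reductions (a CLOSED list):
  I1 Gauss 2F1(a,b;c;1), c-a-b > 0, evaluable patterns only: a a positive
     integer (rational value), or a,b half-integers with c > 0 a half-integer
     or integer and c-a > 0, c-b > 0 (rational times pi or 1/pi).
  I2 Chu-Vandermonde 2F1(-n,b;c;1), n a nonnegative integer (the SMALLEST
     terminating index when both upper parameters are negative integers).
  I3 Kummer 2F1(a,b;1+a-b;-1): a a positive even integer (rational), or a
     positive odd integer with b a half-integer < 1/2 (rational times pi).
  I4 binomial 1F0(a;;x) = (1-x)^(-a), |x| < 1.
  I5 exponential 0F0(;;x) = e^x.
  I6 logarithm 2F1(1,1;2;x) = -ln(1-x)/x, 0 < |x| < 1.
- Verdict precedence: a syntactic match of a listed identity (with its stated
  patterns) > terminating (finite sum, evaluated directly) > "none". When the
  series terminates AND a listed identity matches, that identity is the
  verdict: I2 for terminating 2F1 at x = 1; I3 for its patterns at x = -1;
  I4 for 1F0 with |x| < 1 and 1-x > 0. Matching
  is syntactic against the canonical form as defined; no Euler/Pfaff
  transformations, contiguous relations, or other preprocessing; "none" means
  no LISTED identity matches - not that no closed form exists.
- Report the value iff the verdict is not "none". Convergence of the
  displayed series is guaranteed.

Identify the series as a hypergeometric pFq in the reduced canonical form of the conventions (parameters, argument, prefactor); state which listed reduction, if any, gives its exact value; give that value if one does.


Prefactor \frac{9}{2}, argument -1: 2F1 with upper {-\frac{1}{2}, 3} over lower {\frac{9}{2}}. Verdict at x = -1: Kummer (I3) matches (x = -1; c = \frac{9}{2} equals 1+a-b for upper {-\frac{1}{2}, 3}: listed pattern). Value: \frac{945}{512} \cdot \pi.

First insight: t_0 being \frac{9}{2}, roots of the ratio polynomials (prefactor 9/2) are the negated parameters.
Ratio: r(k) = -1 * (k-\frac{1}{2}) (k+3) / [(k+\frac{9}{2}) (k+1)] - rational in k. x = -1; t_0 = \frac{9}{2}; negate the roots.


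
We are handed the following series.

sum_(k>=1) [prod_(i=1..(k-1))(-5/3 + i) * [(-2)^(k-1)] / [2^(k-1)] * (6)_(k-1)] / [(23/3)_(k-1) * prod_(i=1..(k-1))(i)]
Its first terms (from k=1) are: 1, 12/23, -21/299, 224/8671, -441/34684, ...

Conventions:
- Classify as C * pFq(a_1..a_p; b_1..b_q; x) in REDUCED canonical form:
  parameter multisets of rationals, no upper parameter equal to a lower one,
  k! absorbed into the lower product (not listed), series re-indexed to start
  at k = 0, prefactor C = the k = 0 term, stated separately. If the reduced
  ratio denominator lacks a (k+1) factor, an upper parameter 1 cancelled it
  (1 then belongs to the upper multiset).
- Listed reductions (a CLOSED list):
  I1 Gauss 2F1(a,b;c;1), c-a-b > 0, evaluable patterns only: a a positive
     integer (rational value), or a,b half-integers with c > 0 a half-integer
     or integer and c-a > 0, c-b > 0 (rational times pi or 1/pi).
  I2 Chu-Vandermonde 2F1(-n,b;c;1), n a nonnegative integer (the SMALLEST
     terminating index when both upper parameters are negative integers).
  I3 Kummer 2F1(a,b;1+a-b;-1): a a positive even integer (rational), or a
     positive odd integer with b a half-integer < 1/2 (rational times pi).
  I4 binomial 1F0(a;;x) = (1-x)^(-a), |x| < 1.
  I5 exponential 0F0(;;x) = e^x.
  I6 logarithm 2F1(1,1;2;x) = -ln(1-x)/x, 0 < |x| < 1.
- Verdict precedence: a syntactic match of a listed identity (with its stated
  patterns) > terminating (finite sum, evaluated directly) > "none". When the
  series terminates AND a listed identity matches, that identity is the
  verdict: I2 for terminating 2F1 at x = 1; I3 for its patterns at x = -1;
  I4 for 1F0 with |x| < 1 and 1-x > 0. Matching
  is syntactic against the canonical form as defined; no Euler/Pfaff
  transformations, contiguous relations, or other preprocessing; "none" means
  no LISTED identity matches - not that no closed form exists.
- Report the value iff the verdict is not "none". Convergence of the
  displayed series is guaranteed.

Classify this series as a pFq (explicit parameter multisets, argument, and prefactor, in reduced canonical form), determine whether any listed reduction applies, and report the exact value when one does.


Reduced: x = -1, 2F1, upper = {-2/3, 6}, lower = {23/3}, C = 1. Verdict at x = -1: Kummer (I3) matches (x = -1; c = 23/3 equals 1+a-b for upper {-2/3, 6}: listed pattern). Sum: 119/81.

The tell: x = (-1) and the product of the first k integers (prefactor 1) is k!.
Ratio: r(k) = (-1) * (k-2/3) (k+6) / [(k+23/3) (k+1)] ; factor over Q: parameters, x = (-1), and C = 1.


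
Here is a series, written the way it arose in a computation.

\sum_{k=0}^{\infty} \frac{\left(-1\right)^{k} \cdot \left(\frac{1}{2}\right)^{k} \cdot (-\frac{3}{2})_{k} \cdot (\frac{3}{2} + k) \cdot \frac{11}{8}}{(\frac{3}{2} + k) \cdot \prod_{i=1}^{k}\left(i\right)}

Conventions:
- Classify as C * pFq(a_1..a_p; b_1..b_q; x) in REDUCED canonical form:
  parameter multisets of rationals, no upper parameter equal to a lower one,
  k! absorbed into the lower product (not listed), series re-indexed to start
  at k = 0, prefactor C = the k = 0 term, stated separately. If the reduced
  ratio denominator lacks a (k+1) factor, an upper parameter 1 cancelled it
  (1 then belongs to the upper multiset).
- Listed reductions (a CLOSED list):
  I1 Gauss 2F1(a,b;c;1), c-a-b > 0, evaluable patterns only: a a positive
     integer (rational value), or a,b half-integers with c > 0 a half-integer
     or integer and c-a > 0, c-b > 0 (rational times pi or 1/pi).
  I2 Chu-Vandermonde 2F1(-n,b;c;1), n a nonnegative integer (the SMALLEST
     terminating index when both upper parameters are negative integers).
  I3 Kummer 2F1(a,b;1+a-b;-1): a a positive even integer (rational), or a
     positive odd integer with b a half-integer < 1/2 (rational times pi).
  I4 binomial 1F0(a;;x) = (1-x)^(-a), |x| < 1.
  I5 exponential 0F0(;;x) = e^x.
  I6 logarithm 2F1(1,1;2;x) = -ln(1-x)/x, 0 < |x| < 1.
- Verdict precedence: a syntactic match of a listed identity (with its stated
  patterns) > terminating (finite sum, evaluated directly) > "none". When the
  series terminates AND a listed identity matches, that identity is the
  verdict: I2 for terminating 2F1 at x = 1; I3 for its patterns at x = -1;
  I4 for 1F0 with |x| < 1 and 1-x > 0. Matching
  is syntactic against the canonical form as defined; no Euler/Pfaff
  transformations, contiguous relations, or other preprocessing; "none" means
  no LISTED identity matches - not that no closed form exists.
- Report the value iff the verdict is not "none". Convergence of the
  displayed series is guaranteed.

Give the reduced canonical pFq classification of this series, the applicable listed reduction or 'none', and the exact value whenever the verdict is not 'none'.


Structural cue: t_0 being \frac{11}{8}, the (-1)^k factor (C = 11/8) folds into the argument's sign.
Term ratio: r(k) = -\frac{1}{2} * (k-\frac{3}{2}) / [(k+1)] - rational in k. x = -\frac{1}{2}; t_0 = \frac{11}{8}; negate the roots.

With C = \frac{11}{8}: the canonical form is 1F0(-\frac{3}{2}; -; -\frac{1}{2}). Verdict: this is binomial (I4) (the 1F0 binomial series: exponent 3/2, x = -\frac{1}{2}). Value: \frac{11}{8} \cdot \left(\frac{3}{2}\right)^{\frac{3}{2}}.


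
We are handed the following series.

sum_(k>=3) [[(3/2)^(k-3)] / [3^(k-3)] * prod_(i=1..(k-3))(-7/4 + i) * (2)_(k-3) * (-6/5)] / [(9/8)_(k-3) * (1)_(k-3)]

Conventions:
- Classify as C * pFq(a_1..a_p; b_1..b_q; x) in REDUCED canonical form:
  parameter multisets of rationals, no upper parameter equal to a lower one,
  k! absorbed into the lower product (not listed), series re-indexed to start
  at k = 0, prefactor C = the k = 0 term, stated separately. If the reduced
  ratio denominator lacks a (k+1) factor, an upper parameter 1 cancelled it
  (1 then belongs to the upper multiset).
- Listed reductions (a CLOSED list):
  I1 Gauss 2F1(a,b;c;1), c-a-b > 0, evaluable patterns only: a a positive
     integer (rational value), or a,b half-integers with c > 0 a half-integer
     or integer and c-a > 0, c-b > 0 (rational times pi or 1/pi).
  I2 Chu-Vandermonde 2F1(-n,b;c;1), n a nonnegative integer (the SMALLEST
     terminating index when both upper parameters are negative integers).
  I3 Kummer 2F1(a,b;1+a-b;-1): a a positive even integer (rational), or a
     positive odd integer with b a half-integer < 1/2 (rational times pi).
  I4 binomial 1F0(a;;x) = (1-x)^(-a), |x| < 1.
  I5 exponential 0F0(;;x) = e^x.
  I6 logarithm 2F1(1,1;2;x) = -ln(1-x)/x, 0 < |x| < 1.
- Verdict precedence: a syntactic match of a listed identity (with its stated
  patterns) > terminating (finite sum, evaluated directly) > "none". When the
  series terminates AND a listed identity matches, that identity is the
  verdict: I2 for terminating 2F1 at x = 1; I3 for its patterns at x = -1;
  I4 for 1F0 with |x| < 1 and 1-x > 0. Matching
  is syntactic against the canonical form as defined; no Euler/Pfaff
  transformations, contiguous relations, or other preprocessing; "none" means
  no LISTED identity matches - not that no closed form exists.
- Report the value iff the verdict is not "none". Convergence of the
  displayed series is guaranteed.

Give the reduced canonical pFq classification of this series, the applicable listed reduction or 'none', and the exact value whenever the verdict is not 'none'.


Reduced: x = 1/2, 2F1, upper = {-3/4, 2}, lower = {9/8}, C = -6/5. Verdict: no listed reduction: x = 1/2 and upper {-3/4, 2} fail every I1-I6 pattern.

Key step: from the first term -6/5: the two k-th powers (C = -6/5, x = 1/2) combine into one argument.
Term ratio: r(k) = (1/2) * (k-3/4) (k+2) / [(k+9/8) (k+1)] - poly over poly, x = (1/2) from leading terms; C = -6/5 at k = 0.


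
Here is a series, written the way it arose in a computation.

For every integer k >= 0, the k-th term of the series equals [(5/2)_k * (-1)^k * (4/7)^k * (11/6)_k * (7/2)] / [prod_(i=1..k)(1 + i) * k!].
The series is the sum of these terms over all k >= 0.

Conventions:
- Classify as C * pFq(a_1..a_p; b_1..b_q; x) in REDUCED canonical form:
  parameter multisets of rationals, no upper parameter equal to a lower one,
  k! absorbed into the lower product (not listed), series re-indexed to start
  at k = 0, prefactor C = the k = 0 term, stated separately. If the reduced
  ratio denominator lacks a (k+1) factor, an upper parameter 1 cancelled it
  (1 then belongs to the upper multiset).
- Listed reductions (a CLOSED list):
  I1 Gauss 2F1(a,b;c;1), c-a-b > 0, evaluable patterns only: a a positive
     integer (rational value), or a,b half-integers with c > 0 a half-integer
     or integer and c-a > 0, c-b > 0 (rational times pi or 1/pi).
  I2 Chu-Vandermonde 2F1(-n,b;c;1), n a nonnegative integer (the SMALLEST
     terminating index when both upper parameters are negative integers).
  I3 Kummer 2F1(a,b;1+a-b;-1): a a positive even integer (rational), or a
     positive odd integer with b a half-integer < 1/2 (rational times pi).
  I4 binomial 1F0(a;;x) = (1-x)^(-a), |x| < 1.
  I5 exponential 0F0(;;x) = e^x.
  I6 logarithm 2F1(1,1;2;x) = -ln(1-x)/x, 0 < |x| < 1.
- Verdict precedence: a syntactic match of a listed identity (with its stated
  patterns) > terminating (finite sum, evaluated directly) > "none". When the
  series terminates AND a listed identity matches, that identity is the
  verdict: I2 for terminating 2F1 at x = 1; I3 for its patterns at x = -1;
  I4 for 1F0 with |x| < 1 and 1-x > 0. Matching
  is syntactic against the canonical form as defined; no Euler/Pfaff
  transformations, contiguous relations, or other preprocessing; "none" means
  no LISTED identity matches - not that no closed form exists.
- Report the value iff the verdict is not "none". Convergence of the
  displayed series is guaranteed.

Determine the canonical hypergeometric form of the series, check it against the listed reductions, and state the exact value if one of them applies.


With C = 7/2: the canonical form is 2F1(11/6, 5/2; 2; -4/7). Verdict: no listed reduction: x = -4/7 and upper {11/6, 5/2} fail every I1-I6 pattern.

Structural cue: with t_0 = 7/2, the (-1)^k factor (C = 7/2) folds into the argument's sign.
Term ratio: r(k) = (-4/7) * (k+11/6) (k+5/2) / [(k+2) (k+1)] - poly over poly, x = (-4/7) from leading terms; C = 7/2 at k = 0.


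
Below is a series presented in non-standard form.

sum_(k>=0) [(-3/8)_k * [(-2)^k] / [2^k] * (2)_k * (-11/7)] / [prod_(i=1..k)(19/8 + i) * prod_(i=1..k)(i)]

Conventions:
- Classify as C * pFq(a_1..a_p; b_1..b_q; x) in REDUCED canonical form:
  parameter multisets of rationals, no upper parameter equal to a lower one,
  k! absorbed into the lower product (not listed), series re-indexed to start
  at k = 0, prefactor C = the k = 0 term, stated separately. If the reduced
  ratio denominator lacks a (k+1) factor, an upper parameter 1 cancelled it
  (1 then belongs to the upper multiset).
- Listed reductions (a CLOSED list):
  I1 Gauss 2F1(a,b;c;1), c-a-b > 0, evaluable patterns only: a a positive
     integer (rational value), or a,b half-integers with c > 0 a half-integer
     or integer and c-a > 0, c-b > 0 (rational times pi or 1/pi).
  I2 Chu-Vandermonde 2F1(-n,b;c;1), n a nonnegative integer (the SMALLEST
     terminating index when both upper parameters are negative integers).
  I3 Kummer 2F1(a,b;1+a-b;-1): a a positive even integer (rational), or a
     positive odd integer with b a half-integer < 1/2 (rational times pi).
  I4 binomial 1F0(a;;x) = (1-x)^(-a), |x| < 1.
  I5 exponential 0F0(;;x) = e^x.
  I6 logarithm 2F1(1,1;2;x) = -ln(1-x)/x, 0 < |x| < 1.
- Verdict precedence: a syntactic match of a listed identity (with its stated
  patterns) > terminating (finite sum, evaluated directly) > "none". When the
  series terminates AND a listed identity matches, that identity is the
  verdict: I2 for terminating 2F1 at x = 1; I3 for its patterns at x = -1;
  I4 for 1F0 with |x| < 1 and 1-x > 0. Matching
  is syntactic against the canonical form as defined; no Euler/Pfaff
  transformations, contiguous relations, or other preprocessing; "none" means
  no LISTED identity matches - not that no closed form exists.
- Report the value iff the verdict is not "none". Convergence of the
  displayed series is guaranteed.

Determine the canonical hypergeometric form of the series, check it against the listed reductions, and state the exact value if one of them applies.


The tell: t_0 being -11/7, the lower running product (prefactor -11/7) is a rising factorial.
Step ratio: r(k) = (-1) * (k-3/8) (k+2) / [(k+27/8) (k+1)] - rational; roots negated = parameters, x = (-1), C = -11/7.

At argument -1: a 2F1 with upper {-3/8, 2}, lower {27/8}, scaled by C = -11/7. Verdict: the Kummer evaluation I3 matches (x = -1; c = 27/8 equals 1+a-b for upper {-3/8, 2}: listed pattern). Value: -209/112.


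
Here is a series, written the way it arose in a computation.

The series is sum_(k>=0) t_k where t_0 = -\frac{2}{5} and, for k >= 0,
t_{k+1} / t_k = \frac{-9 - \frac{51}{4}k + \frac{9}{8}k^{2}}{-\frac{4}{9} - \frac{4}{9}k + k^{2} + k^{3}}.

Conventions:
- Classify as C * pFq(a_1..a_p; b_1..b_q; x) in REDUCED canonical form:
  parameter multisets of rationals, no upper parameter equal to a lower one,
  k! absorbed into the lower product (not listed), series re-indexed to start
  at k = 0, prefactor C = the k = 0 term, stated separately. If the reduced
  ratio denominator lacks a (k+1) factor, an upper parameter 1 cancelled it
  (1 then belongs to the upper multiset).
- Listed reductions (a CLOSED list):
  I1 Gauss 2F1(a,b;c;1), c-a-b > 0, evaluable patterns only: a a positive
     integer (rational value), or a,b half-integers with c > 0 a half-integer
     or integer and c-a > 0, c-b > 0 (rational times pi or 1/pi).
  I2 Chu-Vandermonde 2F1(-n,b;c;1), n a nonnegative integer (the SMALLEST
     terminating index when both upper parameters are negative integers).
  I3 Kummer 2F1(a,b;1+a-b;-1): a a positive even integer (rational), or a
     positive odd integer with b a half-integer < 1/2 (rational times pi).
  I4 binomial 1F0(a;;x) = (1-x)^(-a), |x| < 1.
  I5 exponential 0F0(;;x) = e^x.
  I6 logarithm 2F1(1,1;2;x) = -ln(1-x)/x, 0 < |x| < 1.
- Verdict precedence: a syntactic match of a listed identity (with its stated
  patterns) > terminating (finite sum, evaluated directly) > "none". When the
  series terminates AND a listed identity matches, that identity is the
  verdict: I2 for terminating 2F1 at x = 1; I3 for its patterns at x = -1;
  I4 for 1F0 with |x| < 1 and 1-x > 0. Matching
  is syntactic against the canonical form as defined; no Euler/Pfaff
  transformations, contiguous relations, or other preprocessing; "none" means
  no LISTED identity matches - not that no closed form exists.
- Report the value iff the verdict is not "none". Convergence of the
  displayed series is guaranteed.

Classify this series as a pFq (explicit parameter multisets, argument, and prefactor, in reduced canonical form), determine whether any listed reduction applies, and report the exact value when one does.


This is -\frac{2}{5} * 1F1(-12; -\frac{2}{3}; \frac{9}{8}) in reduced canonical form. Verdict: terminating (-12 upstairs). 13 nonzero terms in all; added directly. Value: -\frac{1293206093176598490335759}{181512789110470737920000}.

Key observation: x = \frac{9}{8} and the ratio is unreduced: k + 2/3 divides both sides (C = -2/5, x = 9/8).
Step ratio: r(k) = \frac{9}{8} * (k-12) / [(k-\frac{2}{3}) (k+1)] ; factor over Q: parameters, x = \frac{9}{8}, and C = -\frac{2}{5}.


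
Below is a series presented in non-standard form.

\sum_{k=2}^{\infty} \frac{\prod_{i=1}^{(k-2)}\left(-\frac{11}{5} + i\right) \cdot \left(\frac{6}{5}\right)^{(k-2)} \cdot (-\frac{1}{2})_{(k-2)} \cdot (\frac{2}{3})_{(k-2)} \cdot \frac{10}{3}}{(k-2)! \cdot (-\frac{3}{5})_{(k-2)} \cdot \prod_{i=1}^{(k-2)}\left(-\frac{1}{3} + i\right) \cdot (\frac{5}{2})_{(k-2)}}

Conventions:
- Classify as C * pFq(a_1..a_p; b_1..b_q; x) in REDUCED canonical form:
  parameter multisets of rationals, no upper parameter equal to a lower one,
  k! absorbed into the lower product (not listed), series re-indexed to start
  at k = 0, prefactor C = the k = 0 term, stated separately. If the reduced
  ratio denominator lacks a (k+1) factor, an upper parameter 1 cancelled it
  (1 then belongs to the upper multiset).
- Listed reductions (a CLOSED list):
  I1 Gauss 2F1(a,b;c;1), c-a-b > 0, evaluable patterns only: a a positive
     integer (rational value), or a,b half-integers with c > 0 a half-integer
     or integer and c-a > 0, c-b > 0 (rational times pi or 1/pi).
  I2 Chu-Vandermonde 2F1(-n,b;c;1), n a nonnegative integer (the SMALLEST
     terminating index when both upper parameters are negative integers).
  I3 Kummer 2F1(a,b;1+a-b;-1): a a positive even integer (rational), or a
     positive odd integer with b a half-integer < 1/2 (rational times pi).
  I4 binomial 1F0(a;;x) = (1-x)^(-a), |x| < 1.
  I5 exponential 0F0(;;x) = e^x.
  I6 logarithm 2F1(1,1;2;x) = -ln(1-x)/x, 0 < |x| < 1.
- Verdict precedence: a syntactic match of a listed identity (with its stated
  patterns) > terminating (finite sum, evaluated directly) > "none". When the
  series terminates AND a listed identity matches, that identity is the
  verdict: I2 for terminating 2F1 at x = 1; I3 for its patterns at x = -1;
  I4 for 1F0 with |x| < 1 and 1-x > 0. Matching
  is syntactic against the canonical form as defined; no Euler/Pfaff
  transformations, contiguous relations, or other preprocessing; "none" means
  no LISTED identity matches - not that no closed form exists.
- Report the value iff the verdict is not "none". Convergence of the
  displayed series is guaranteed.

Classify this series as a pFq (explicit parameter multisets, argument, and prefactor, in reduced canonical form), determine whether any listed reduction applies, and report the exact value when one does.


Reduced: x = \frac{6}{5}, 2F2, upper = {-\frac{6}{5}, -\frac{1}{2}}, lower = {-\frac{3}{5}, \frac{5}{2}}, C = \frac{10}{3}. Verdict: none here - no I1-I6 shape fits x = \frac{6}{5} with lower {-\frac{3}{5}, \frac{5}{2}}.

The tell: t_0 being \frac{10}{3}, the running product (prefactor 10/3) telescopes to a rising factorial.
Term ratio: r(k) = \frac{6}{5} * (k-\frac{6}{5}) (k-\frac{1}{2}) / [(k-\frac{3}{5}) (k+\frac{5}{2}) (k+1)] - poly over poly, x = \frac{6}{5} from leading terms; C = \frac{10}{3} at k = 0.
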